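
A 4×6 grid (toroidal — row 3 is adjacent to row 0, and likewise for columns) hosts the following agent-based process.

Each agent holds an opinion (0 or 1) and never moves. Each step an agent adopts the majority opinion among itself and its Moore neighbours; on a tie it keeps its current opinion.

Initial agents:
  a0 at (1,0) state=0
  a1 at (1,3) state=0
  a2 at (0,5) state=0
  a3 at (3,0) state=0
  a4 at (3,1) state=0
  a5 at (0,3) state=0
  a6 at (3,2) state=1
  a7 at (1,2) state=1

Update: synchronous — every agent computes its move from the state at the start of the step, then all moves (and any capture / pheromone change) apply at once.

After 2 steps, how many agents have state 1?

t=1: a0@(1,0):0 a1@(1,3):0 a2@(0,5):0 a3@(3,0):0 a4@(3,1):0 a5@(0,3):0 a6@(3,2):0 a7@(1,2):0
t=2: (unchanged — steady state)

0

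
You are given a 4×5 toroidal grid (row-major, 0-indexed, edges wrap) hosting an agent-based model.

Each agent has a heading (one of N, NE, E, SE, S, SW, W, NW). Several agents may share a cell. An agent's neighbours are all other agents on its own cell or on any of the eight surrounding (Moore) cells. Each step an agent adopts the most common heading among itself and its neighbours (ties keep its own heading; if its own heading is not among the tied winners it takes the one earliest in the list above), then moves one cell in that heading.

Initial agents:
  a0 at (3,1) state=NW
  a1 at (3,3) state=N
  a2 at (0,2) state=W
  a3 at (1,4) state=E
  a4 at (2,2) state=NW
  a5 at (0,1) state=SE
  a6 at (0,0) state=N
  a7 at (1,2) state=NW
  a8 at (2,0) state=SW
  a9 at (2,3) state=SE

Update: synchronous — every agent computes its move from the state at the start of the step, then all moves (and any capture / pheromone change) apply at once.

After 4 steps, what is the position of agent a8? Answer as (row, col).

(0, 2)

t=1: a0@(2,0):NW a1@(2,3):N a2@(3,1):NW a3@(1,0):E a4@(1,1):NW a5@(3,0):NW a6@(3,0):N a7@(0,1):NW a8@(3,4):SW a9@(1,2):NW
t=2: a0@(1,4):NW a1@(1,3):N a2@(2,0):NW a3@(0,4):NW a4@(0,0):NW a5@(2,4):NW a6@(2,4):NW a7@(3,0):NW a8@(2,4):N a9@(0,1):NW
t=3: a0@(0,3):NW a1@(0,2):NW a2@(1,4):NW a3@(3,3):NW a4@(3,4):NW a5@(1,3):NW a6@(1,3):NW a7@(2,4):NW a8@(1,3):NW a9@(3,0):NW
t=4: a0@(3,2):NW a1@(3,1):NW a2@(0,3):NW a3@(2,2):NW a4@(2,3):NW a5@(0,2):NW a6@(0,2):NW a7@(1,3):NW a8@(0,2):NW a9@(2,4):NW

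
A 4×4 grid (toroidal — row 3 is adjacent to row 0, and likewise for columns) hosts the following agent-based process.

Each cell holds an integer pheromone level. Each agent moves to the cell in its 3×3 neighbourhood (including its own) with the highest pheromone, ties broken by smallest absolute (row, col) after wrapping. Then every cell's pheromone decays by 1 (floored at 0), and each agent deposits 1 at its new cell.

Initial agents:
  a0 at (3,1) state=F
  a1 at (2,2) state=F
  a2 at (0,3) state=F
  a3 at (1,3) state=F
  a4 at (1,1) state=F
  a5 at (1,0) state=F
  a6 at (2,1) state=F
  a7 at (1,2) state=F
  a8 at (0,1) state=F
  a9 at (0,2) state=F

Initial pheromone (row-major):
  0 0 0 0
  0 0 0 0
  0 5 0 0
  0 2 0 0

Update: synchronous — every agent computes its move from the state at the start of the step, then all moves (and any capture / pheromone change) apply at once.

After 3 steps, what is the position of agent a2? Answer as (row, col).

(2, 1)

t=1: a0@(2,1) a1@(2,1) a2@(0,0) a3@(0,0) a4@(2,1) a5@(2,1) a6@(2,1) a7@(2,1) a8@(3,1) a9@(3,1) | pheromone: 2 0 0 0 / 0 0 0 0 / 0 10 0 0 / 0 3 0 0
t=2: a0@(2,1) a1@(2,1) a2@(3,1) a3@(3,1) a4@(2,1) a5@(2,1) a6@(2,1) a7@(2,1) a8@(2,1) a9@(2,1) | pheromone: 1 0 0 0 / 0 0 0 0 / 0 17 0 0 / 0 4 0 0
t=3: a0@(2,1) a1@(2,1) a2@(2,1) a3@(2,1) a4@(2,1) a5@(2,1) a6@(2,1) a7@(2,1) a8@(2,1) a9@(2,1) | pheromone: 0 0 0 0 / 0 0 0 0 / 0 26 0 0 / 0 3 0 0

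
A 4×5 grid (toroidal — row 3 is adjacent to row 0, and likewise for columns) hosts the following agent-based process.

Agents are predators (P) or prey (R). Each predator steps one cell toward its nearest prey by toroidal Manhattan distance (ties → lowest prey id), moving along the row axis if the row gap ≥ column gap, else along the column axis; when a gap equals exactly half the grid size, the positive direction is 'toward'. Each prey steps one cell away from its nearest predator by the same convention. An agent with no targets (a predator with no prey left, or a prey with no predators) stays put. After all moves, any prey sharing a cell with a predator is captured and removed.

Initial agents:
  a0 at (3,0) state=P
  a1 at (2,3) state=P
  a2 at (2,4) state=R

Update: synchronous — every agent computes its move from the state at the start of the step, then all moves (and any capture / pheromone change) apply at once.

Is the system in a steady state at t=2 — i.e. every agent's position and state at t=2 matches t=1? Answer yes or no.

yes

t=1: a0@(2,0):P a1@(2,4):P
t=2: (unchanged — steady state)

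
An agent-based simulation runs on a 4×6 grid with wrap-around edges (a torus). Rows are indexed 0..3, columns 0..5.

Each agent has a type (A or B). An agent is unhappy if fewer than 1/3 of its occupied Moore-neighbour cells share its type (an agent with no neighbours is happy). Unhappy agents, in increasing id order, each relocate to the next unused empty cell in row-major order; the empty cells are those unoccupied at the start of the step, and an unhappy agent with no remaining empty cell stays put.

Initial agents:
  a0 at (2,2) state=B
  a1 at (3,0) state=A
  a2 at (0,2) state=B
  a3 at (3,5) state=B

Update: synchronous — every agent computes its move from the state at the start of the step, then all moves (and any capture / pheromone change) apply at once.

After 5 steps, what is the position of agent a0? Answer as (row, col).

t=1: a0@(2,2):B a1@(0,0):A a2@(0,2):B a3@(0,1):B
t=2: a0@(2,2):B a1@(0,3):A a2@(0,2):B a3@(0,1):B
t=3: a0@(2,2):B a1@(0,0):A a2@(0,2):B a3@(0,1):B
t=4: a0@(2,2):B a1@(0,3):A a2@(0,2):B a3@(0,1):B
t=5: a0@(2,2):B a1@(0,0):A a2@(0,2):B a3@(0,1):B

(2, 2)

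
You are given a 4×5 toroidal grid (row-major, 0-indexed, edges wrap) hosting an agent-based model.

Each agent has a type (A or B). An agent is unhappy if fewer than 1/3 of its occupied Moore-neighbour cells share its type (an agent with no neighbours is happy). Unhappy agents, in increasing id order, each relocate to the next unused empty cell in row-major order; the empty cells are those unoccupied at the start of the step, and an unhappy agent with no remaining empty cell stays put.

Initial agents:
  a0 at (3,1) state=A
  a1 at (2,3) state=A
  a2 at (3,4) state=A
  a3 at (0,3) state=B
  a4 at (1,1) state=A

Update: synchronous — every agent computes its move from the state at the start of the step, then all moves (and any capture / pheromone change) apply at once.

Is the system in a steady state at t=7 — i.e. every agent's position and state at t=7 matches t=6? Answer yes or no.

no

t=1: a0@(3,1):A a1@(2,3):A a2@(3,4):A a3@(0,0):B a4@(1,1):A
t=2: a0@(0,1):A a1@(2,3):A a2@(3,4):A a3@(0,2):B a4@(0,3):A
t=3: a0@(0,0):A a1@(2,3):A a2@(3,4):A a3@(0,4):B a4@(0,3):A
t=4: a0@(0,0):A a1@(2,3):A a2@(3,4):A a3@(0,1):B a4@(0,3):A
t=5: a0@(0,0):A a1@(2,3):A a2@(3,4):A a3@(0,2):B a4@(0,3):A
t=6: a0@(0,0):A a1@(2,3):A a2@(3,4):A a3@(0,1):B a4@(0,3):A
t=7: a0@(0,0):A a1@(2,3):A a2@(3,4):A a3@(0,2):B a4@(0,3):A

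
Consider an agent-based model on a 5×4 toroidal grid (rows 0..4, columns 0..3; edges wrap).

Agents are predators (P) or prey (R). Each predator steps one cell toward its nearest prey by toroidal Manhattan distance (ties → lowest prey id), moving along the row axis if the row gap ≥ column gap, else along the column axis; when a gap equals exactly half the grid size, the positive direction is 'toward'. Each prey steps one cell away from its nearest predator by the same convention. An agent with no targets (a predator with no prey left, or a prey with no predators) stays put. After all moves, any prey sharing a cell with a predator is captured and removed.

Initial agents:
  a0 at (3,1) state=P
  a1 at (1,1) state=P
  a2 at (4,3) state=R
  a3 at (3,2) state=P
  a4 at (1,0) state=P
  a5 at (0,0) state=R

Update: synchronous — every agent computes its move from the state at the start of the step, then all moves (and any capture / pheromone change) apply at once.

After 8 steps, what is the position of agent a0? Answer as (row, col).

(4, 3)

t=1: a0@(3,2):P a1@(0,1):P a2@(0,3):R a3@(4,2):P a4@(0,0):P a5@(4,0):R
t=2: a0@(4,2):P a1@(0,2):P a3@(0,2):P a4@(0,3):P a5@(3,0):R
t=3: a0@(4,3):P a1@(4,2):P a3@(4,2):P a4@(4,3):P a5@(3,3):R
t=4: a0@(3,3):P a1@(3,2):P a3@(3,2):P a4@(3,3):P a5@(2,3):R
t=5: a0@(2,3):P a1@(2,2):P a3@(2,2):P a4@(2,3):P a5@(1,3):R
t=6: a0@(1,3):P a1@(1,2):P a3@(1,2):P a4@(1,3):P a5@(0,3):R
t=7: a0@(0,3):P a1@(0,2):P a3@(0,2):P a4@(0,3):P a5@(4,3):R
t=8: a0@(4,3):P a1@(4,2):P a3@(4,2):P a4@(4,3):P a5@(3,3):R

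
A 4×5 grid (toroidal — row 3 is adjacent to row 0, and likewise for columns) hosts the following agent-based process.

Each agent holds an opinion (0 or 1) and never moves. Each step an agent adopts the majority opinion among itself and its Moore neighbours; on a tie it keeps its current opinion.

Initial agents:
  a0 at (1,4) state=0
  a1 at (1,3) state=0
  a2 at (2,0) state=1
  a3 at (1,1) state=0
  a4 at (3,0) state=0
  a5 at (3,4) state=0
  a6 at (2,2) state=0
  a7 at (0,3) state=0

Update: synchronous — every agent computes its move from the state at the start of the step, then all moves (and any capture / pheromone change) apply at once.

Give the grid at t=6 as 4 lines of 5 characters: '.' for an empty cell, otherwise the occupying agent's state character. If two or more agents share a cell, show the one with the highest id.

...0.
.0.00
0.0..
0...0

t=1: a0@(1,4):0 a1@(1,3):0 a2@(2,0):0 a3@(1,1):0 a4@(3,0):0 a5@(3,4):0 a6@(2,2):0 a7@(0,3):0
t=2: (unchanged — steady state)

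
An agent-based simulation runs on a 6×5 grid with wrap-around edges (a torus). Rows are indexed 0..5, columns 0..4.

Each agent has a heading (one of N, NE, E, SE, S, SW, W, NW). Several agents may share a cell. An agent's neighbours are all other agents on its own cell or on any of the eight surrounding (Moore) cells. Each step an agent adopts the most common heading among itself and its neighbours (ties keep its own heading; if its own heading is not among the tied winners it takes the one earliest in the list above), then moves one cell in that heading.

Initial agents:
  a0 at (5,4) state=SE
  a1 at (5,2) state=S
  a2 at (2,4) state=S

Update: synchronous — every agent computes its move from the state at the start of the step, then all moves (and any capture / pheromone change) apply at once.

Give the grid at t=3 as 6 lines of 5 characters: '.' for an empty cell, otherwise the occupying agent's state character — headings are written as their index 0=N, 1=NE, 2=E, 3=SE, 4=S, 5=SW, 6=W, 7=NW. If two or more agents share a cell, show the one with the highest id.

t=1: a0@(0,0):SE a1@(0,2):S a2@(3,4):S
t=2: a0@(1,1):SE a1@(1,2):S a2@(4,4):S
t=3: a0@(2,2):SE a1@(2,2):S a2@(5,4):S

.....
.....
..4..
.....
.....
....4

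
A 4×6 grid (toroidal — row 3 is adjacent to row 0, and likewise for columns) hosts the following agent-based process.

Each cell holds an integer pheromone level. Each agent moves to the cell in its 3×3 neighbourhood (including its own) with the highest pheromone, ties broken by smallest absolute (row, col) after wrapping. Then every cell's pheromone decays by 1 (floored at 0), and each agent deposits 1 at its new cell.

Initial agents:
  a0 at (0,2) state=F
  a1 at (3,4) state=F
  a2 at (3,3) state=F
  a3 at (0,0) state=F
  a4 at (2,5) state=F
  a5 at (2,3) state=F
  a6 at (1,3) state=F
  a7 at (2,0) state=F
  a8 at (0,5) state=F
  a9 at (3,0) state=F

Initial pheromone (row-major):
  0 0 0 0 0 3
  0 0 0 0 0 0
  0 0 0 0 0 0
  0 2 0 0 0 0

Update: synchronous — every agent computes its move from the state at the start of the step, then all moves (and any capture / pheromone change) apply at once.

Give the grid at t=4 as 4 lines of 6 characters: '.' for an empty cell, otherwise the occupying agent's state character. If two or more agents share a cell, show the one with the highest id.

.....F
......
......
.F....

t=1: a0@(3,1) a1@(0,5) a2@(0,2) a3@(0,5) a4@(1,0) a5@(1,2) a6@(0,2) a7@(3,1) a8@(0,5) a9@(0,5) | pheromone: 0 0 2 0 0 6 / 1 0 1 0 0 0 / 0 0 0 0 0 0 / 0 3 0 0 0 0
t=2: a0@(3,1) a1@(0,5) a2@(3,1) a3@(0,5) a4@(0,5) a5@(0,2) a6@(3,1) a7@(3,1) a8@(0,5) a9@(0,5) | pheromone: 0 0 2 0 0 10 / 0 0 0 0 0 0 / 0 0 0 0 0 0 / 0 6 0 0 0 0
t=3: a0@(3,1) a1@(0,5) a2@(3,1) a3@(0,5) a4@(0,5) a5@(3,1) a6@(3,1) a7@(3,1) a8@(0,5) a9@(0,5) | pheromone: 0 0 1 0 0 14 / 0 0 0 0 0 0 / 0 0 0 0 0 0 / 0 10 0 0 0 0
t=4: a0@(3,1) a1@(0,5) a2@(3,1) a3@(0,5) a4@(0,5) a5@(3,1) a6@(3,1) a7@(3,1) a8@(0,5) a9@(0,5) | pheromone: 0 0 0 0 0 18 / 0 0 0 0 0 0 / 0 0 0 0 0 0 / 0 14 0 0 0 0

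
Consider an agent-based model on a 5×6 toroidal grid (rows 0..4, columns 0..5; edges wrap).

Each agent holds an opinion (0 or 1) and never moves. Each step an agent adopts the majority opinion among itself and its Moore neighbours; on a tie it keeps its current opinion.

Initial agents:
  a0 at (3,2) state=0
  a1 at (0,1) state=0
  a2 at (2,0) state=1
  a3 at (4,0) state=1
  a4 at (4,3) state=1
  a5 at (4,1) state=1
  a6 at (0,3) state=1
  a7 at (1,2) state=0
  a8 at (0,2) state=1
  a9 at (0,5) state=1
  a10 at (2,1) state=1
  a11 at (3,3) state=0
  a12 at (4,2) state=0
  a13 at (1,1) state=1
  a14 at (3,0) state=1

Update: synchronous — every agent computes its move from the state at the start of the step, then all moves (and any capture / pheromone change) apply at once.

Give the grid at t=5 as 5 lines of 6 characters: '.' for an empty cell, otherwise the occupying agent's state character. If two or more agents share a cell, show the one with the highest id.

t=1: a0@(3,2):0 a1@(0,1):1 a2@(2,0):1 a3@(4,0):1 a4@(4,3):1 a5@(4,1):1 a6@(0,3):1 a7@(1,2):1 a8@(0,2):1 a9@(0,5):1 a10@(2,1):1 a11@(3,3):0 a12@(4,2):0 a13@(1,1):1 a14@(3,0):1
t=2: a0@(3,2):0 a1@(0,1):1 a2@(2,0):1 a3@(4,0):1 a4@(4,3):1 a5@(4,1):1 a6@(0,3):1 a7@(1,2):1 a8@(0,2):1 a9@(0,5):1 a10@(2,1):1 a11@(3,3):0 a12@(4,2):1 a13@(1,1):1 a14@(3,0):1
t=3: a0@(3,2):1 a1@(0,1):1 a2@(2,0):1 a3@(4,0):1 a4@(4,3):1 a5@(4,1):1 a6@(0,3):1 a7@(1,2):1 a8@(0,2):1 a9@(0,5):1 a10@(2,1):1 a11@(3,3):0 a12@(4,2):1 a13@(1,1):1 a14@(3,0):1
t=4: a0@(3,2):1 a1@(0,1):1 a2@(2,0):1 a3@(4,0):1 a4@(4,3):1 a5@(4,1):1 a6@(0,3):1 a7@(1,2):1 a8@(0,2):1 a9@(0,5):1 a10@(2,1):1 a11@(3,3):1 a12@(4,2):1 a13@(1,1):1 a14@(3,0):1
t=5: (unchanged — steady state)

.111.1
.11...
11....
1.11..
1111..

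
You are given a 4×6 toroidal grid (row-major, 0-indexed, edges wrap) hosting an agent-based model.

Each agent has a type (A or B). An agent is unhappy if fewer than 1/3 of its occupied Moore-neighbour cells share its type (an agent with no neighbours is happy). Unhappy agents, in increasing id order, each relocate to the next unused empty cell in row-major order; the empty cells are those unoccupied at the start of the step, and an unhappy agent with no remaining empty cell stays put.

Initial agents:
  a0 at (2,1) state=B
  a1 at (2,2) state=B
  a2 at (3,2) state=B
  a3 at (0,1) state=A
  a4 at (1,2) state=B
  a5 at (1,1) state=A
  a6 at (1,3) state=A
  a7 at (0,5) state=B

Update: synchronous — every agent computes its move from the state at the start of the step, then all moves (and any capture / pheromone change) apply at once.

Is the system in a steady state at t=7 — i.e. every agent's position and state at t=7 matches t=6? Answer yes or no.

t=1: a0@(2,1):B a1@(2,2):B a2@(3,2):B a3@(0,1):A a4@(1,2):B a5@(0,0):A a6@(0,2):A a7@(0,5):B
t=2: a0@(2,1):B a1@(2,2):B a2@(3,2):B a3@(0,1):A a4@(1,2):B a5@(0,0):A a6@(0,2):A a7@(0,3):B
t=3: a0@(2,1):B a1@(2,2):B a2@(3,2):B a3@(0,1):A a4@(1,2):B a5@(0,0):A a6@(0,4):A a7@(0,3):B
t=4: a0@(2,1):B a1@(2,2):B a2@(3,2):B a3@(0,1):A a4@(1,2):B a5@(0,0):A a6@(0,2):A a7@(0,3):B
t=5: a0@(2,1):B a1@(2,2):B a2@(3,2):B a3@(0,1):A a4@(1,2):B a5@(0,0):A a6@(0,4):A a7@(0,3):B
t=6: a0@(2,1):B a1@(2,2):B a2@(3,2):B a3@(0,1):A a4@(1,2):B a5@(0,0):A a6@(0,2):A a7@(0,3):B
t=7: a0@(2,1):B a1@(2,2):B a2@(3,2):B a3@(0,1):A a4@(1,2):B a5@(0,0):A a6@(0,4):A a7@(0,3):B

no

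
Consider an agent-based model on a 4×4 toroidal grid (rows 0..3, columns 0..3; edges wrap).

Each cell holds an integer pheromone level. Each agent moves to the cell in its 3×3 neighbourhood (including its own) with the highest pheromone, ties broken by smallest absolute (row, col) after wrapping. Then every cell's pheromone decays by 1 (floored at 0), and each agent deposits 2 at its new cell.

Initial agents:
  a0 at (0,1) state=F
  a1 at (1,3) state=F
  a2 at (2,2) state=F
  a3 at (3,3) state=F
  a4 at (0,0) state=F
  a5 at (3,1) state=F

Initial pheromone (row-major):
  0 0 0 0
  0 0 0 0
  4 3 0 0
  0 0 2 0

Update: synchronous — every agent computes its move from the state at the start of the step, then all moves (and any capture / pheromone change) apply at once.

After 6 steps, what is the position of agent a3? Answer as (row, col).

t=1: a0@(3,2) a1@(2,0) a2@(2,1) a3@(2,0) a4@(0,0) a5@(2,0) | pheromone: 2 0 0 0 / 0 0 0 0 / 9 4 0 0 / 0 0 3 0
t=2: a0@(2,1) a1@(2,0) a2@(2,0) a3@(2,0) a4@(0,0) a5@(2,0) | pheromone: 3 0 0 0 / 0 0 0 0 / 16 5 0 0 / 0 0 2 0
t=3: a0@(2,0) a1@(2,0) a2@(2,0) a3@(2,0) a4@(0,0) a5@(2,0) | pheromone: 4 0 0 0 / 0 0 0 0 / 25 4 0 0 / 0 0 1 0
t=4: a0@(2,0) a1@(2,0) a2@(2,0) a3@(2,0) a4@(0,0) a5@(2,0) | pheromone: 5 0 0 0 / 0 0 0 0 / 34 3 0 0 / 0 0 0 0
t=5: a0@(2,0) a1@(2,0) a2@(2,0) a3@(2,0) a4@(0,0) a5@(2,0) | pheromone: 6 0 0 0 / 0 0 0 0 / 43 2 0 0 / 0 0 0 0
t=6: a0@(2,0) a1@(2,0) a2@(2,0) a3@(2,0) a4@(0,0) a5@(2,0) | pheromone: 7 0 0 0 / 0 0 0 0 / 52 1 0 0 / 0 0 0 0

(2, 0)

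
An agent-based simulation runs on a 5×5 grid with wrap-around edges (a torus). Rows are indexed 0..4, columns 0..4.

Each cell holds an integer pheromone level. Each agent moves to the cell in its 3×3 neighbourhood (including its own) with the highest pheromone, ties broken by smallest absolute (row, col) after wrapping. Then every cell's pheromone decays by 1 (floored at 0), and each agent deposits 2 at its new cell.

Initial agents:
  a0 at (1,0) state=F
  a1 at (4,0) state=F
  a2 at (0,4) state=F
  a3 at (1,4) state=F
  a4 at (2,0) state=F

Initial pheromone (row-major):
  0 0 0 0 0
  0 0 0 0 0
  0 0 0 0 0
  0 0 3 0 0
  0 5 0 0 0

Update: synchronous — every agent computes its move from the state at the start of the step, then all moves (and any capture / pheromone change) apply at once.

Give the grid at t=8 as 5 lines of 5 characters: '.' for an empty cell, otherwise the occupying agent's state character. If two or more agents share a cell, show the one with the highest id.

F....
.....
.....
.....
.....

t=1: a0@(0,0) a1@(4,1) a2@(0,0) a3@(0,0) a4@(1,0) | pheromone: 6 0 0 0 0 / 2 0 0 0 0 / 0 0 0 0 0 / 0 0 2 0 0 / 0 6 0 0 0
t=2: a0@(0,0) a1@(0,0) a2@(0,0) a3@(0,0) a4@(0,0) | pheromone: 15 0 0 0 0 / 1 0 0 0 0 / 0 0 0 0 0 / 0 0 1 0 0 / 0 5 0 0 0
t=3: a0@(0,0) a1@(0,0) a2@(0,0) a3@(0,0) a4@(0,0) | pheromone: 24 0 0 0 0 / 0 0 0 0 0 / 0 0 0 0 0 / 0 0 0 0 0 / 0 4 0 0 0
t=4: a0@(0,0) a1@(0,0) a2@(0,0) a3@(0,0) a4@(0,0) | pheromone: 33 0 0 0 0 / 0 0 0 0 0 / 0 0 0 0 0 / 0 0 0 0 0 / 0 3 0 0 0
t=5: a0@(0,0) a1@(0,0) a2@(0,0) a3@(0,0) a4@(0,0) | pheromone: 42 0 0 0 0 / 0 0 0 0 0 / 0 0 0 0 0 / 0 0 0 0 0 / 0 2 0 0 0
t=6: a0@(0,0) a1@(0,0) a2@(0,0) a3@(0,0) a4@(0,0) | pheromone: 51 0 0 0 0 / 0 0 0 0 0 / 0 0 0 0 0 / 0 0 0 0 0 / 0 1 0 0 0
t=7: a0@(0,0) a1@(0,0) a2@(0,0) a3@(0,0) a4@(0,0) | pheromone: 60 0 0 0 0 / 0 0 0 0 0 / 0 0 0 0 0 / 0 0 0 0 0 / 0 0 0 0 0
t=8: a0@(0,0) a1@(0,0) a2@(0,0) a3@(0,0) a4@(0,0) | pheromone: 69 0 0 0 0 / 0 0 0 0 0 / 0 0 0 0 0 / 0 0 0 0 0 / 0 0 0 0 0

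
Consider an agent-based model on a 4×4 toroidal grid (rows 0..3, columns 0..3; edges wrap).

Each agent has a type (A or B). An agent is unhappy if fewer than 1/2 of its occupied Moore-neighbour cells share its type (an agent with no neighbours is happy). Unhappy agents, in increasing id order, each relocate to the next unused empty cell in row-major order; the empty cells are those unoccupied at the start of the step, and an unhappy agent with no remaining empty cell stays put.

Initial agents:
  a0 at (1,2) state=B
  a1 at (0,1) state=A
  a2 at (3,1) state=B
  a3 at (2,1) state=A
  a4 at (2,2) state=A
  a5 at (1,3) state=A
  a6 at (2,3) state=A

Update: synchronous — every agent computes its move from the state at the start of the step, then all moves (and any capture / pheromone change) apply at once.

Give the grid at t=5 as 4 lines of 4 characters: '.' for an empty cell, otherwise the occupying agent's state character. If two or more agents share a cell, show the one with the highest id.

BB.A
A..A
..AA
....

t=1: a0@(0,0):B a1@(0,2):A a2@(0,3):B a3@(1,0):A a4@(2,2):A a5@(1,3):A a6@(2,3):A
t=2: a0@(0,1):B a1@(0,2):A a2@(1,1):B a3@(1,0):A a4@(2,2):A a5@(1,3):A a6@(2,3):A
t=3: a0@(0,0):B a1@(0,3):A a2@(1,2):B a3@(1,0):A a4@(2,2):A a5@(1,3):A a6@(2,3):A
t=4: a0@(0,1):B a1@(0,3):A a2@(0,2):B a3@(1,0):A a4@(2,2):A a5@(1,3):A a6@(2,3):A
t=5: a0@(0,1):B a1@(0,3):A a2@(0,0):B a3@(1,0):A a4@(2,2):A a5@(1,3):A a6@(2,3):A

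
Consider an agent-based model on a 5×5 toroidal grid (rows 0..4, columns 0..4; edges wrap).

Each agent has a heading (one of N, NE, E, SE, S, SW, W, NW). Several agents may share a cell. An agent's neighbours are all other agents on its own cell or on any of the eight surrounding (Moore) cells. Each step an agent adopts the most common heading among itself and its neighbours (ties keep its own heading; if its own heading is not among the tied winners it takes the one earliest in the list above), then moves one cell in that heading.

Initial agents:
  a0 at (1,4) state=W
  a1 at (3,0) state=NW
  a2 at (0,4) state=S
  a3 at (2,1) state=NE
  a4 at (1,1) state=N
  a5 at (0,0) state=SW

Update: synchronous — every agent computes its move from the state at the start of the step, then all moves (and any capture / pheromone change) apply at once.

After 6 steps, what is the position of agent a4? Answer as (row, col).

t=1: a0@(1,3):W a1@(2,4):NW a2@(1,4):S a3@(1,2):NE a4@(0,1):N a5@(1,4):SW
t=2: a0@(1,2):W a1@(1,3):NW a2@(2,4):S a3@(0,3):NE a4@(4,1):N a5@(2,3):SW
t=3: a0@(1,1):W a1@(0,2):NW a2@(3,4):S a3@(4,4):NE a4@(3,1):N a5@(3,2):SW
t=4: a0@(1,0):W a1@(4,1):NW a2@(4,4):S a3@(3,0):NE a4@(2,1):N a5@(4,1):SW
t=5: a0@(1,4):W a1@(3,0):NW a2@(0,4):S a3@(2,1):NE a4@(1,1):N a5@(0,0):SW
t=6: a0@(1,3):W a1@(2,4):NW a2@(1,4):S a3@(1,2):NE a4@(0,1):N a5@(1,4):SW

(0, 1)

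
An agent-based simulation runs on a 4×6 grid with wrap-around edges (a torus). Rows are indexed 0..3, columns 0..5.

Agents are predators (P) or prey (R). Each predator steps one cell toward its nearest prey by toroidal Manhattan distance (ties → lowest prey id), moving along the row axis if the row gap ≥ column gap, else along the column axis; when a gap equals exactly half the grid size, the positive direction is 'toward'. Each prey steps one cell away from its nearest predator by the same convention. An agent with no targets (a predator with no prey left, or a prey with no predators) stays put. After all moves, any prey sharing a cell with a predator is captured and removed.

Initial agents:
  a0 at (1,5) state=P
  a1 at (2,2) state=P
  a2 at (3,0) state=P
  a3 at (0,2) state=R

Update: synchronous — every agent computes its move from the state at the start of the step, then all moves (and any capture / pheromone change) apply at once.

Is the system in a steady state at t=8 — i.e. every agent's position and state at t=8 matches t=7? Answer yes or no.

yes

t=1: a0@(1,0):P a1@(3,2):P a2@(3,1):P
t=2: (unchanged — steady state)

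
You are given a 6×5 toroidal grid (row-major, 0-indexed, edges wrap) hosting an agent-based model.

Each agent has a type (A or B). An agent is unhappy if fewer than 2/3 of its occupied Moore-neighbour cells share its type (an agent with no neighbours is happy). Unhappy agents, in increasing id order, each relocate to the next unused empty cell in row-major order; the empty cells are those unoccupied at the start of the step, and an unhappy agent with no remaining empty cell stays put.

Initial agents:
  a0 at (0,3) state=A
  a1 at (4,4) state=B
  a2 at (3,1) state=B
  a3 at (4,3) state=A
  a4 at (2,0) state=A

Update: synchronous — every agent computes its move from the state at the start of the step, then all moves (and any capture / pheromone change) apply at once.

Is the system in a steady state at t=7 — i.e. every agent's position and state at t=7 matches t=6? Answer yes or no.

t=1: a0@(0,3):A a1@(0,0):B a2@(0,1):B a3@(0,2):A a4@(0,4):A
t=2: a0@(0,3):A a1@(1,0):B a2@(1,1):B a3@(1,2):A a4@(1,3):A
t=3: a0@(0,3):A a1@(1,0):B a2@(0,0):B a3@(1,2):A a4@(1,3):A
t=4: (unchanged — steady state)

yes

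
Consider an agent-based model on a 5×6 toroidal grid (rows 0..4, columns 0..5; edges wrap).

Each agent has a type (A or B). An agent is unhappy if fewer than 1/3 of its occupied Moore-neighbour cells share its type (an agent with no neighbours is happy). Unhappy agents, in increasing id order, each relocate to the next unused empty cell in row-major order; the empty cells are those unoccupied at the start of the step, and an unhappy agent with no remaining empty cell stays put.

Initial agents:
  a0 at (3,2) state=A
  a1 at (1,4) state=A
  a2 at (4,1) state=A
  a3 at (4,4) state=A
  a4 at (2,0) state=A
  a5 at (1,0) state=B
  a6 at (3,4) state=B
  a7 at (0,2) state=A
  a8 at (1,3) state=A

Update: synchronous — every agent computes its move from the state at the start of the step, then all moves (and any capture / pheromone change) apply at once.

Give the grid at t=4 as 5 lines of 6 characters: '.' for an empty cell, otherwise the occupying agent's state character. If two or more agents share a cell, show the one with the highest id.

t=1: a0@(3,2):A a1@(1,4):A a2@(4,1):A a3@(0,0):A a4@(0,1):A a5@(0,3):B a6@(0,4):B a7@(0,2):A a8@(1,3):A
t=2: a0@(3,2):A a1@(1,4):A a2@(4,1):A a3@(0,0):A a4@(0,1):A a5@(0,5):B a6@(0,4):B a7@(0,2):A a8@(1,3):A
t=3: (unchanged — steady state)

AAA.BB
...AA.
......
..A...
.A....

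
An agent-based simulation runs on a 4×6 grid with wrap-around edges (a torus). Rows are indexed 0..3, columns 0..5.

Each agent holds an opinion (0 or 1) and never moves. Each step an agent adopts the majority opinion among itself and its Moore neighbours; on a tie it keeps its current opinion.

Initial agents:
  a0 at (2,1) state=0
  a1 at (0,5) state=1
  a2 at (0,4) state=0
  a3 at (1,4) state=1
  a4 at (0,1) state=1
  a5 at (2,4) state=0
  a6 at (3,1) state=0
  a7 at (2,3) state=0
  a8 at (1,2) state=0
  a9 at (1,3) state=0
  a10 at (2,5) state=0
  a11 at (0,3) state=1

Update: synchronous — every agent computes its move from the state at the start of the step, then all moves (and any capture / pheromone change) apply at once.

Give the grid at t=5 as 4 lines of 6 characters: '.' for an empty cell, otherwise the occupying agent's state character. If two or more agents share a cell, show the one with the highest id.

t=1: a0@(2,1):0 a1@(0,5):1 a2@(0,4):1 a3@(1,4):0 a4@(0,1):0 a5@(2,4):0 a6@(3,1):0 a7@(2,3):0 a8@(1,2):0 a9@(1,3):0 a10@(2,5):0 a11@(0,3):0
t=2: a0@(2,1):0 a1@(0,5):1 a2@(0,4):0 a3@(1,4):0 a4@(0,1):0 a5@(2,4):0 a6@(3,1):0 a7@(2,3):0 a8@(1,2):0 a9@(1,3):0 a10@(2,5):0 a11@(0,3):0
t=3: a0@(2,1):0 a1@(0,5):0 a2@(0,4):0 a3@(1,4):0 a4@(0,1):0 a5@(2,4):0 a6@(3,1):0 a7@(2,3):0 a8@(1,2):0 a9@(1,3):0 a10@(2,5):0 a11@(0,3):0
t=4: (unchanged — steady state)

.0.000
..000.
.0.000
.0....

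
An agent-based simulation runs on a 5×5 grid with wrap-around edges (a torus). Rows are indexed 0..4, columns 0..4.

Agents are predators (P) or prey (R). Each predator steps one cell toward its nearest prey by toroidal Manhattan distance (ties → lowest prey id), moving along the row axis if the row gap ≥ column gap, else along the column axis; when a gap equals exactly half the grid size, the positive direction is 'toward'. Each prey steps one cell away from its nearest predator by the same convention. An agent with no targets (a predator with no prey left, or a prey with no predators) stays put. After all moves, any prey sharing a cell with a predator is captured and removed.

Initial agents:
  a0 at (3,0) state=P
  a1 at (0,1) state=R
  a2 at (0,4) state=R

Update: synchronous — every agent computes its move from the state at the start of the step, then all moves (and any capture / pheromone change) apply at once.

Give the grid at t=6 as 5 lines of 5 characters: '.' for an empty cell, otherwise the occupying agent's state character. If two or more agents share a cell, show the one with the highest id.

t=1: a0@(4,0):P a1@(1,1):R a2@(1,4):R
t=2: a0@(0,0):P a1@(2,1):R a2@(2,4):R
t=3: a0@(1,0):P a1@(3,1):R a2@(3,4):R
t=4: a0@(2,0):P a1@(4,1):R a2@(4,4):R
t=5: a0@(3,0):P a1@(0,1):R a2@(0,4):R
t=6: a0@(4,0):P a1@(1,1):R a2@(1,4):R

.....
.R..R
.....
.....
P....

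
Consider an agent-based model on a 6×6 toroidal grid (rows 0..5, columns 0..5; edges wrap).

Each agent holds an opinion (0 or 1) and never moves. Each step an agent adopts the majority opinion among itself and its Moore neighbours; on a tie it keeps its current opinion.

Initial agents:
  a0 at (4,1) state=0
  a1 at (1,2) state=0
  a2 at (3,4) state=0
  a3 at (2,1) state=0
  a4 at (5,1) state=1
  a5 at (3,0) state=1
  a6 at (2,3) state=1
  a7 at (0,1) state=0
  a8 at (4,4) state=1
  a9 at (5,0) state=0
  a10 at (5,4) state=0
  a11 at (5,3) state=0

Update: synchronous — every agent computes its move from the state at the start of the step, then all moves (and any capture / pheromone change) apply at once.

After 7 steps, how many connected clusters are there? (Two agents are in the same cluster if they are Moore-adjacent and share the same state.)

1

t=1: a0@(4,1):0 a1@(1,2):0 a2@(3,4):1 a3@(2,1):0 a4@(5,1):0 a5@(3,0):0 a6@(2,3):0 a7@(0,1):0 a8@(4,4):0 a9@(5,0):0 a10@(5,4):0 a11@(5,3):0
t=2: a0@(4,1):0 a1@(1,2):0 a2@(3,4):0 a3@(2,1):0 a4@(5,1):0 a5@(3,0):0 a6@(2,3):0 a7@(0,1):0 a8@(4,4):0 a9@(5,0):0 a10@(5,4):0 a11@(5,3):0
t=3: (unchanged — steady state)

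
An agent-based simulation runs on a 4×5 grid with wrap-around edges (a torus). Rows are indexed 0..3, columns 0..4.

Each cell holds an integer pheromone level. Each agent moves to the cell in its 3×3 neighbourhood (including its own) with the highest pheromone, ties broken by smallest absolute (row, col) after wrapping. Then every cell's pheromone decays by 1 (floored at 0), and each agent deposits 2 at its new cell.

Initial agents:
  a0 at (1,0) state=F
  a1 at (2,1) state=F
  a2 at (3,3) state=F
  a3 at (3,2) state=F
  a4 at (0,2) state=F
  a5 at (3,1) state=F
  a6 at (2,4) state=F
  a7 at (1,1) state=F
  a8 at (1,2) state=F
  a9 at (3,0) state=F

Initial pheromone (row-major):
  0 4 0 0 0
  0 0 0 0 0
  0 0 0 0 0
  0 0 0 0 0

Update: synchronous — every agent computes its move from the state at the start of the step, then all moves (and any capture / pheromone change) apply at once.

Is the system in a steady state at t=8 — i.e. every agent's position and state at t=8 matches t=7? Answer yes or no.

yes

t=1: a0@(0,1) a1@(1,0) a2@(0,2) a3@(0,1) a4@(0,1) a5@(0,1) a6@(1,0) a7@(0,1) a8@(0,1) a9@(0,1) | pheromone: 0 17 2 0 0 / 4 0 0 0 0 / 0 0 0 0 0 / 0 0 0 0 0
t=2: a0@(0,1) a1@(0,1) a2@(0,1) a3@(0,1) a4@(0,1) a5@(0,1) a6@(0,1) a7@(0,1) a8@(0,1) a9@(0,1) | pheromone: 0 36 1 0 0 / 3 0 0 0 0 / 0 0 0 0 0 / 0 0 0 0 0
t=3: a0@(0,1) a1@(0,1) a2@(0,1) a3@(0,1) a4@(0,1) a5@(0,1) a6@(0,1) a7@(0,1) a8@(0,1) a9@(0,1) | pheromone: 0 55 0 0 0 / 2 0 0 0 0 / 0 0 0 0 0 / 0 0 0 0 0
t=4: a0@(0,1) a1@(0,1) a2@(0,1) a3@(0,1) a4@(0,1) a5@(0,1) a6@(0,1) a7@(0,1) a8@(0,1) a9@(0,1) | pheromone: 0 74 0 0 0 / 1 0 0 0 0 / 0 0 0 0 0 / 0 0 0 0 0
t=5: a0@(0,1) a1@(0,1) a2@(0,1) a3@(0,1) a4@(0,1) a5@(0,1) a6@(0,1) a7@(0,1) a8@(0,1) a9@(0,1) | pheromone: 0 93 0 0 0 / 0 0 0 0 0 / 0 0 0 0 0 / 0 0 0 0 0
t=6: a0@(0,1) a1@(0,1) a2@(0,1) a3@(0,1) a4@(0,1) a5@(0,1) a6@(0,1) a7@(0,1) a8@(0,1) a9@(0,1) | pheromone: 0 112 0 0 0 / 0 0 0 0 0 / 0 0 0 0 0 / 0 0 0 0 0
t=7: a0@(0,1) a1@(0,1) a2@(0,1) a3@(0,1) a4@(0,1) a5@(0,1) a6@(0,1) a7@(0,1) a8@(0,1) a9@(0,1) | pheromone: 0 131 0 0 0 / 0 0 0 0 0 / 0 0 0 0 0 / 0 0 0 0 0
t=8: a0@(0,1) a1@(0,1) a2@(0,1) a3@(0,1) a4@(0,1) a5@(0,1) a6@(0,1) a7@(0,1) a8@(0,1) a9@(0,1) | pheromone: 0 150 0 0 0 / 0 0 0 0 0 / 0 0 0 0 0 / 0 0 0 0 0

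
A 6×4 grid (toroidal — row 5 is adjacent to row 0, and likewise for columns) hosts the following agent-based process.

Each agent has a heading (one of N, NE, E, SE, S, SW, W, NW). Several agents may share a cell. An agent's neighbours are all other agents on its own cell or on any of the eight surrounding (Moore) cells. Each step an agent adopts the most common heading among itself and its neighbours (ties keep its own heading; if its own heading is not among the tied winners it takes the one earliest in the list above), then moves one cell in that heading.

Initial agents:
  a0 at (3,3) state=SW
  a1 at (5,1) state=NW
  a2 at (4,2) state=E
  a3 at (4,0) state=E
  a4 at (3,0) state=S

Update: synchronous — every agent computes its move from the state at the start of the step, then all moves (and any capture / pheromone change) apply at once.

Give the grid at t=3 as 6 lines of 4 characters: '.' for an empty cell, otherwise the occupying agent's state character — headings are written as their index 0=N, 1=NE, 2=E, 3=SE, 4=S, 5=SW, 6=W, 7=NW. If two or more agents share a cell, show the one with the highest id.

....
....
....
..2.
.222
2...

t=1: a0@(3,0):E a1@(5,2):E a2@(4,3):E a3@(4,1):E a4@(4,0):S
t=2: a0@(3,1):E a1@(5,3):E a2@(4,0):E a3@(4,2):E a4@(4,1):E
t=3: a0@(3,2):E a1@(5,0):E a2@(4,1):E a3@(4,3):E a4@(4,2):E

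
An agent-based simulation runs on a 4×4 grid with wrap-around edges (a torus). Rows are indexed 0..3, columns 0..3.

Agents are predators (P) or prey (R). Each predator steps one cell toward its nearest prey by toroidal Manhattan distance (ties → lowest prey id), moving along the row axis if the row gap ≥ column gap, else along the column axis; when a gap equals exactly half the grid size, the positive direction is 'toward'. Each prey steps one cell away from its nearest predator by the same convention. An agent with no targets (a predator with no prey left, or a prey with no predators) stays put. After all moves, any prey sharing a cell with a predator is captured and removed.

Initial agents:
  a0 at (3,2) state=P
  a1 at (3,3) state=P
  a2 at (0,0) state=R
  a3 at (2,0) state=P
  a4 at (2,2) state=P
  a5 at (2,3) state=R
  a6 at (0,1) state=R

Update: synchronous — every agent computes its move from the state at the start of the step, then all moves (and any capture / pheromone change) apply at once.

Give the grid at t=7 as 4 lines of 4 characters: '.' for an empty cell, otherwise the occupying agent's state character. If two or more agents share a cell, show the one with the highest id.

t=1: a0@(2,2):P a1@(2,3):P a2@(1,0):R a3@(2,3):P a4@(2,3):P a5@(1,3):R a6@(1,1):R
t=2: a0@(1,2):P a1@(1,3):P a2@(0,0):R a3@(1,3):P a4@(1,3):P a5@(0,3):R a6@(0,1):R
t=3: a0@(0,2):P a1@(0,3):P a2@(3,0):R a3@(0,3):P a4@(0,3):P a5@(3,3):R a6@(3,1):R
t=4: a0@(3,2):P a1@(3,3):P a2@(2,0):R a3@(3,3):P a4@(3,3):P a5@(2,3):R a6@(2,1):R
t=5: a0@(2,2):P a1@(2,3):P a2@(1,0):R a3@(2,3):P a4@(2,3):P a5@(1,3):R a6@(1,1):R
t=6: a0@(1,2):P a1@(1,3):P a2@(0,0):R a3@(1,3):P a4@(1,3):P a5@(0,3):R a6@(0,1):R
t=7: a0@(0,2):P a1@(0,3):P a2@(3,0):R a3@(0,3):P a4@(0,3):P a5@(3,3):R a6@(3,1):R

..PP
....
....
RR.R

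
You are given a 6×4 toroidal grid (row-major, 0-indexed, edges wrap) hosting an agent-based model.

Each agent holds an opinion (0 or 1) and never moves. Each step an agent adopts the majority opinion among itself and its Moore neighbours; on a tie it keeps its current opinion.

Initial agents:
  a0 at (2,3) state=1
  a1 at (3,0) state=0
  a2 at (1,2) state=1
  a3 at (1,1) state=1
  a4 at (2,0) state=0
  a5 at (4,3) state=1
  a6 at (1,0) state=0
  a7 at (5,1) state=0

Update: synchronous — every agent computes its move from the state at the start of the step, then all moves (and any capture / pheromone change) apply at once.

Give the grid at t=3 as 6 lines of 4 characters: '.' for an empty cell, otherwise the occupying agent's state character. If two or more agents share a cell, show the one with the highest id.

....
011.
0..0
0...
...1
.0..

t=1: a0@(2,3):0 a1@(3,0):0 a2@(1,2):1 a3@(1,1):1 a4@(2,0):0 a5@(4,3):1 a6@(1,0):0 a7@(5,1):0
t=2: (unchanged — steady state)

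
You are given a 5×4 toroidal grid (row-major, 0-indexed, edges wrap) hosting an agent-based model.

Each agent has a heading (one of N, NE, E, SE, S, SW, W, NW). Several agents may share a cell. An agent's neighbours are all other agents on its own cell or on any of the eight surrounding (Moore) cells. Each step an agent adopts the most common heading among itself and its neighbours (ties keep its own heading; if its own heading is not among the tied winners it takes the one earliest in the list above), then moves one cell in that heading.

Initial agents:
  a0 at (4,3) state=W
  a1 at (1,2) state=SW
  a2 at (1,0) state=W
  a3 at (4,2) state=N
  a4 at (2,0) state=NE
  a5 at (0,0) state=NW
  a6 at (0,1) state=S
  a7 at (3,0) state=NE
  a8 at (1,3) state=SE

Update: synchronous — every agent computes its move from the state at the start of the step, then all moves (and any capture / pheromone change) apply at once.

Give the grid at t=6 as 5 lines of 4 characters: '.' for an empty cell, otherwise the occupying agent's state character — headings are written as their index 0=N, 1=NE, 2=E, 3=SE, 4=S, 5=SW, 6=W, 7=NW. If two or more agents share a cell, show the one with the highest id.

t=1: a0@(4,2):W a1@(2,1):SW a2@(1,3):W a3@(3,2):N a4@(1,1):NE a5@(0,3):W a6@(1,1):S a7@(2,1):NE a8@(2,0):SE
t=2: a0@(4,1):W a1@(1,2):NE a2@(1,2):W a3@(2,2):N a4@(0,2):NE a5@(0,2):W a6@(0,2):NE a7@(1,2):NE a8@(1,1):NE
t=3: a0@(4,0):W a1@(0,3):NE a2@(0,3):NE a3@(1,3):NE a4@(4,3):NE a5@(4,3):NE a6@(4,3):NE a7@(0,3):NE a8@(0,2):NE
t=4: a0@(3,1):NE a1@(4,0):NE a2@(4,0):NE a3@(0,0):NE a4@(3,0):NE a5@(3,0):NE a6@(3,0):NE a7@(4,0):NE a8@(4,3):NE
t=5: a0@(2,2):NE a1@(3,1):NE a2@(3,1):NE a3@(4,1):NE a4@(2,1):NE a5@(2,1):NE a6@(2,1):NE a7@(3,1):NE a8@(3,0):NE
t=6: a0@(1,3):NE a1@(2,2):NE a2@(2,2):NE a3@(3,2):NE a4@(1,2):NE a5@(1,2):NE a6@(1,2):NE a7@(2,2):NE a8@(2,1):NE

....
..11
.11.
..1.
....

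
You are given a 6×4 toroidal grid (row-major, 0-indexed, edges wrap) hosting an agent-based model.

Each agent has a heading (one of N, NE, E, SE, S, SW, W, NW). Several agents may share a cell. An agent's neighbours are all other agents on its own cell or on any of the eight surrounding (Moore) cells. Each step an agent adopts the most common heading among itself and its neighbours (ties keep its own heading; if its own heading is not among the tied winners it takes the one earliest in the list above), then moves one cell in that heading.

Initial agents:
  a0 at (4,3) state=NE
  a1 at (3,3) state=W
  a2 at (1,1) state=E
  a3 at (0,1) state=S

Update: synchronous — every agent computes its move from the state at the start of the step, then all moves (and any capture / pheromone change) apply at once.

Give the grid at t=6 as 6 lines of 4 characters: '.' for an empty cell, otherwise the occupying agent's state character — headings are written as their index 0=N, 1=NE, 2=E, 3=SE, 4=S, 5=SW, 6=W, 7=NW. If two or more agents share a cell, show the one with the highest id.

.4..
...2
....
.6..
.1..
....

t=1: a0@(3,0):NE a1@(3,2):W a2@(1,2):E a3@(1,1):S
t=2: a0@(2,1):NE a1@(3,1):W a2@(1,3):E a3@(2,1):S
t=3: a0@(1,2):NE a1@(3,0):W a2@(1,0):E a3@(3,1):S
t=4: a0@(0,3):NE a1@(3,3):W a2@(1,1):E a3@(4,1):S
t=5: a0@(5,0):NE a1@(3,2):W a2@(1,2):E a3@(5,1):S
t=6: a0@(4,1):NE a1@(3,1):W a2@(1,3):E a3@(0,1):S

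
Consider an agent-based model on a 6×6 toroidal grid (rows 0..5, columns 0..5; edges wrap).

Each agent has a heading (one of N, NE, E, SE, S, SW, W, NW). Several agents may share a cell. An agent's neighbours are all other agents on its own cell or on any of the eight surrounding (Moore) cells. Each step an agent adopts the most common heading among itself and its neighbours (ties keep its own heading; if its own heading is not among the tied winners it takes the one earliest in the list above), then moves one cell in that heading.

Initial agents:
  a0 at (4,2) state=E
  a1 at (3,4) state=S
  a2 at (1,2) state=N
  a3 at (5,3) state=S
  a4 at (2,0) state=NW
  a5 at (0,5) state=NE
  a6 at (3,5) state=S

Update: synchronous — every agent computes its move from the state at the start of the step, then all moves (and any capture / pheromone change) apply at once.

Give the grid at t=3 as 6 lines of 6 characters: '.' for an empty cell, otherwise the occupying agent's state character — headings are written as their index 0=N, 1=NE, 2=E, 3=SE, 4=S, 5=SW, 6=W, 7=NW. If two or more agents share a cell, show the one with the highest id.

....44
....4.
...4..
..1...
..0...
....4.

t=1: a0@(4,3):E a1@(4,4):S a2@(0,2):N a3@(0,3):S a4@(1,5):NW a5@(5,0):NE a6@(4,5):S
t=2: a0@(4,4):E a1@(5,4):S a2@(5,2):N a3@(1,3):S a4@(0,4):NW a5@(4,1):NE a6@(5,5):S
t=3: a0@(5,4):S a1@(0,4):S a2@(4,2):N a3@(2,3):S a4@(1,4):S a5@(3,2):NE a6@(0,5):S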